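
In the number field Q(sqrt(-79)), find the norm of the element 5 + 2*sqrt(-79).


N(a + b*sqrt(d)) = a^2 - d*b^2
= (5)^2 - (-79)*(2)^2
= 25 + 316
= 341

341


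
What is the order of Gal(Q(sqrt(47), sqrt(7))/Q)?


The 2 square roots of distinct primes are multiplicatively independent over Q,
so [K:Q] = 2^2 and Gal(K/Q) is isomorphic to (Z/2Z)^2.
|Gal| = 2^2 = 4

4


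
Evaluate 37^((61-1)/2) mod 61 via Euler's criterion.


p = 61 is prime and the exponent is (p-1)/2 = 30, so by Euler's criterion 37^30 = (37/61) = +1 or -1 mod 61.
Compute by square-and-multiply:
  30 = 16 + 8 + 4 + 2 (binary 11110)
  Repeated squaring mod 61: 37^1 = 37, 37^2 = 27, 37^4 = 58, 37^8 = 9, 37^16 = 20
  37^30 = 37^16 * 37^8 * 37^4 * 37^2 = 20 * 9 * 58 * 27 mod 61
    20 * 9 = 180 = 58 mod 61
    58 * 58 = 3364 = 9 mod 61
    9 * 27 = 243 = 60 mod 61
  37^30 = 60 mod 61
Result 60 = p - 1 = -1 mod 61: 37 is a quadratic non-residue mod 61. As a residue in [0, p-1] the value is 60.
37^30 mod 61 = 60

60


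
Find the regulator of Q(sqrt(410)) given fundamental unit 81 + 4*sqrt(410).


epsilon = 81 + 4*sqrt(410)
= 161.9938
R = ln(161.9938)
= 5.0876

5.0876


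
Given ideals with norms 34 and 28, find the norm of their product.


N(IJ) = N(I) * N(J)
= 34 * 28
= 952

952


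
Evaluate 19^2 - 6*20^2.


x^2 - d*y^2
= 19^2 - 6*20^2
= 361 - 2400
= -2039

-2039


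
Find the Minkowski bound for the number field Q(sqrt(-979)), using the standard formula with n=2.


d = -979, d mod 4 = 1, so disc(K) = d = -979; |disc(K)| = 979
Imaginary quadratic field, so n = 2, s = r2 = 1, r1 = 0
M = (n!/n^n) * (4/pi)^s * sqrt(|disc(K)|) = (2!/2^2) * (4/pi)^1 * sqrt(979)
= 0.5 * 1.273240 * 31.288976
= 19.9192

19.9192


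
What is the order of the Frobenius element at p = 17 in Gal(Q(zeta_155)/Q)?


The Frobenius at p in Gal(Q(zeta_n)/Q) = (Z/nZ)* is the class of p, so its order is ord_155(17), the smallest k >= 1 with 17^k = 1 mod 155.
n = 155 = 5 * 31, phi(155) = 120; the order divides phi(n).
Divisors of 120: 1, 2, 3, 4, 5, 6, 8, 10, 12, 15, 20, 24, 30, 40, 60, 120
Repeated squaring mod 155: 17^1 = 17, 17^2 = 134, 17^4 = 131, 17^8 = 111, 17^16 = 76, 17^32 = 41, 17^64 = 131
Test divisors in increasing order:
  k=1: 17^1 = 17 mod 155
  k=2: 17^2 = 134 mod 155
  k=3: 17^3 = 134 * 17 = 108 mod 155
  k=4: 17^4 = 131 mod 155
  k=5: 17^5 = 131 * 17 = 57 mod 155
  k=6: 17^6 = 131 * 134 = 39 mod 155
  k=8: 17^8 = 111 mod 155
  k=10: 17^10 = 111 * 134 = 149 mod 155
  k=12: 17^12 = 111 * 131 = 126 mod 155
  k=15: 17^15 = 111 * 131 * 134 * 17 = 123 mod 155
  k=20: 17^20 = 76 * 131 = 36 mod 155
  k=24: 17^24 = 76 * 111 = 66 mod 155
  k=30: 17^30 = 76 * 111 * 131 * 134 = 94 mod 155
  k=40: 17^40 = 41 * 111 = 56 mod 155
  k=60: 17^60 = 41 * 76 * 111 * 131 = 1 mod 155  <- first divisor giving 1
Order = 60

60


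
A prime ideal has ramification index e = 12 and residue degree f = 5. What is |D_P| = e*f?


|D_P| = e * f
= 12 * 5
= 60

60


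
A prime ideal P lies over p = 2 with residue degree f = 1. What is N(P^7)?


N(P^a) = p^(a*f)
= 2^(7*1)
= 2^7
= 128

128


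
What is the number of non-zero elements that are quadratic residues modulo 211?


For prime p, the number of non-zero quadratic residues is (p-1)/2.
= (211-1)/2
= 105

105


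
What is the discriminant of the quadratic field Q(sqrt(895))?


For K = Q(sqrt(d)) with d squarefree: disc(K) = d if d = 1 mod 4, and disc(K) = 4d if d = 2 or 3 mod 4.
Here d = 895, and d mod 4 = 3.
d = 3 mod 4, not 1 (O_K = Z[sqrt(d)]), so disc(K) = 4d = 4 * (895) = 3580

3580


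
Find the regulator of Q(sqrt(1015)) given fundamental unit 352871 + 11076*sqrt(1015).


epsilon = 352871 + 11076*sqrt(1015)
= 705742.0000
R = ln(705742.0000)
= 13.4670

13.4670


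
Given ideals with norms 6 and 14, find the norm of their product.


N(IJ) = N(I) * N(J)
= 6 * 14
= 84

84


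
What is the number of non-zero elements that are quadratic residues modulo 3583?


For prime p, the number of non-zero quadratic residues is (p-1)/2.
= (3583-1)/2
= 1791

1791


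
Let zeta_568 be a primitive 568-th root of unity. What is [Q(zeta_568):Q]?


The degree equals Euler's totient phi(568).
568 = 2^3 * 71
phi(568) = 280

280


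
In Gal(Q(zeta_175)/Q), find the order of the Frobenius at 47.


The Frobenius at p in Gal(Q(zeta_n)/Q) = (Z/nZ)* is the class of p, so its order is ord_175(47), the smallest k >= 1 with 47^k = 1 mod 175.
n = 175 = 5^2 * 7, phi(175) = 120; the order divides phi(n).
Divisors of 120: 1, 2, 3, 4, 5, 6, 8, 10, 12, 15, 20, 24, 30, 40, 60, 120
Repeated squaring mod 175: 47^1 = 47, 47^2 = 109, 47^4 = 156, 47^8 = 11, 47^16 = 121, 47^32 = 116, 47^64 = 156
Test divisors in increasing order:
  k=1: 47^1 = 47 mod 175
  k=2: 47^2 = 109 mod 175
  k=3: 47^3 = 109 * 47 = 48 mod 175
  k=4: 47^4 = 156 mod 175
  k=5: 47^5 = 156 * 47 = 157 mod 175
  k=6: 47^6 = 156 * 109 = 29 mod 175
  k=8: 47^8 = 11 mod 175
  k=10: 47^10 = 11 * 109 = 149 mod 175
  k=12: 47^12 = 11 * 156 = 141 mod 175
  k=15: 47^15 = 11 * 156 * 109 * 47 = 118 mod 175
  k=20: 47^20 = 121 * 156 = 151 mod 175
  k=24: 47^24 = 121 * 11 = 106 mod 175
  k=30: 47^30 = 121 * 11 * 156 * 109 = 99 mod 175
  k=40: 47^40 = 116 * 11 = 51 mod 175
  k=60: 47^60 = 116 * 121 * 11 * 156 = 1 mod 175  <- first divisor giving 1
Order = 60

60


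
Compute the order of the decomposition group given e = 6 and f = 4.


|D_P| = e * f
= 6 * 4
= 24

24


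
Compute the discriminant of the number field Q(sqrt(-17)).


For K = Q(sqrt(d)) with d squarefree: disc(K) = d if d = 1 mod 4, and disc(K) = 4d if d = 2 or 3 mod 4.
Here d = -17, and d mod 4 = 3.
d = 3 mod 4, not 1 (O_K = Z[sqrt(d)]), so disc(K) = 4d = 4 * (-17) = -68

-68


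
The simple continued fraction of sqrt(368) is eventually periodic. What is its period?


Run the CF algorithm for sqrt(368).
a_0 = floor(sqrt(368)) = 19; set m_0=0, q_0=1.
Recurrence: m' = q*a - m,  q' = (d - m'^2)/q,  a' = floor((a_0 + m')/q').
  step 1: m=19, q=7, a=5
  step 2: m=16, q=16, a=2
  step 3: m=16, q=7, a=5
  step 4: m=19, q=1, a=38
a_4 = 2*a_0 = 38, so the period closes here.
sqrt(368) = [19; 5, 2, 5, 38]
Period length = 4

4


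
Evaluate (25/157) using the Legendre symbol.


p = 157 is prime, so compute (25/157) with the reciprocity algorithm (Jacobi-symbol steps: pull out 2s via (2/n), flip via reciprocity, reduce):
  reciprocity: (25/157) -> +(157/25)
  reduce: (7/25)
  reciprocity: (7/25) -> +(25/7)
  reduce: (4/7)
  pull out 2: (2/7) = +1  (since 7 mod 8 = 7)
  pull out 2: (2/7) = +1  (since 7 mod 8 = 7)
  (1/7) = 1
Product of signs = 1
(25/157) = 1

1


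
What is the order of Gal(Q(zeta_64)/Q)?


|Gal(Q(zeta_64)/Q)| = phi(64)
= 32

32


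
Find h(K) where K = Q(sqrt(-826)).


K = Q(sqrt(-826)). d mod 4 = 2, so D = disc(K) = 4d = -3304
h(K) equals the number of primitive reduced positive-definite forms (a, b, c) = a*x^2 + b*x*y + c*y^2 with b^2 - 4ac = D,
where reduced means |b| <= a <= c, with b >= 0 whenever |b| = a or a = c, and primitive means gcd(a, b, c) = 1.
Reduced forces 3a^2 <= |D| = 3304, so 1 <= a <= 33; b must have the parity of D, and c = (b^2 - D)/(4a) must be an integer >= a.
Enumerate a = 1..33, b in [-a, a]:
  a=1: (1, 0, 826)  [1]
  a=2: (2, 0, 413)  [1]
  a=3..4: none
  a=5: (5, -4, 166), (5, 4, 166)  [2]
  a=6: none
  a=7: (7, 0, 118)  [1]
  a=8..9: none
  a=10: (10, -4, 83), (10, 4, 83)  [2]
  a=11..13: none
  a=14: (14, 0, 59)  [1]
  a=15..22: none
  a=23: (23, -10, 37), (23, 10, 37)  [2]
  a=24: none
  a=25: (25, -14, 35), (25, 14, 35)  [2]
  a=26..33: none
Total reduced forms: 1 + 1 + 2 + 1 + 2 + 1 + 2 + 2 = 12
h = 12

12


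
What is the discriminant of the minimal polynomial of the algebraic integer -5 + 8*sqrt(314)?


The element -5 + 8*sqrt(314) has minimal polynomial:
x^2 + 10*x - 20071
Discriminant = (10)^2 - 4*(-20071)
= 100 + 80284
= 80384

80384


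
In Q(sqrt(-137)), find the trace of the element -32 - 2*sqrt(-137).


Tr(a + b*sqrt(d)) = (a + b*sqrt(d)) + (a - b*sqrt(d)) = 2a
= 2 * (-32)
= -64

-64


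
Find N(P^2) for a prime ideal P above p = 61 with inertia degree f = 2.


N(P^a) = p^(a*f)
= 61^(2*2)
= 61^4
= 13845841

13845841


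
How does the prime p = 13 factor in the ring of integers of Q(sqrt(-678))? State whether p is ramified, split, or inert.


K = Q(sqrt(-678)). Since d mod 4 = 2, disc(K) = -2712.
Check p | disc: -2712 mod 13 = 5.
p does not divide disc. Compute Legendre symbol (d/p):
11^((13-1)/2) mod 13 = -1
(d/p) = -1, so p is inert: (p) stays prime with e=1, f=2, g=1.
Therefore p is inert.

inert


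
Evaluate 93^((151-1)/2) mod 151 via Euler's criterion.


p = 151 is prime and the exponent is (p-1)/2 = 75, so by Euler's criterion 93^75 = (93/151) = +1 or -1 mod 151.
Compute by square-and-multiply:
  75 = 64 + 8 + 2 + 1 (binary 1001011)
  Repeated squaring mod 151: 93^1 = 93, 93^2 = 42, 93^4 = 103, 93^8 = 39, 93^16 = 11, 93^32 = 121, 93^64 = 145
  93^75 = 93^64 * 93^8 * 93^2 * 93^1 = 145 * 39 * 42 * 93 mod 151
    145 * 39 = 5655 = 68 mod 151
    68 * 42 = 2856 = 138 mod 151
    138 * 93 = 12834 = 150 mod 151
  93^75 = 150 mod 151
Result 150 = p - 1 = -1 mod 151: 93 is a quadratic non-residue mod 151. As a residue in [0, p-1] the value is 150.
93^75 mod 151 = 150

150


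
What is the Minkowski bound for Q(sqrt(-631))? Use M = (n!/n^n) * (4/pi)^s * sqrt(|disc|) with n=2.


d = -631, d mod 4 = 1, so disc(K) = d = -631; |disc(K)| = 631
Imaginary quadratic field, so n = 2, s = r2 = 1, r1 = 0
M = (n!/n^n) * (4/pi)^s * sqrt(|disc(K)|) = (2!/2^2) * (4/pi)^1 * sqrt(631)
= 0.5 * 1.273240 * 25.119713
= 15.9917

15.9917


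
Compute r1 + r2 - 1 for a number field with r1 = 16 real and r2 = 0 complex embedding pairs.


By Dirichlet's unit theorem:
rank = r1 + r2 - 1
= 16 + 0 - 1
= 15

15


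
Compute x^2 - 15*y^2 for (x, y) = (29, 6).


x^2 - d*y^2
= 29^2 - 15*6^2
= 841 - 540
= 301

301


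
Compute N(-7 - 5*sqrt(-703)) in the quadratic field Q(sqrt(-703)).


N(a + b*sqrt(d)) = a^2 - d*b^2
= (-7)^2 - (-703)*(-5)^2
= 49 + 17575
= 17624

17624


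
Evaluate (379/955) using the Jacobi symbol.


Compute (379/955) via quadratic reciprocity:
  reciprocity: (379/955) -> -(955/379)
  reduce: (197/379)
  reciprocity: (197/379) -> +(379/197)
  reduce: (182/197)
  pull out 2: (2/197) = -1  (since 197 mod 8 = 5)
  reciprocity: (91/197) -> +(197/91)
  reduce: (15/91)
  reciprocity: (15/91) -> -(91/15)
  reduce: (1/15)
  (1/15) = 1
Product of signs = -1

-1


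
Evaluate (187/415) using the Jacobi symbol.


Compute (187/415) via quadratic reciprocity:
  reciprocity: (187/415) -> -(415/187)
  reduce: (41/187)
  reciprocity: (41/187) -> +(187/41)
  reduce: (23/41)
  reciprocity: (23/41) -> +(41/23)
  reduce: (18/23)
  pull out 2: (2/23) = +1  (since 23 mod 8 = 7)
  reciprocity: (9/23) -> +(23/9)
  reduce: (5/9)
  reciprocity: (5/9) -> +(9/5)
  reduce: (4/5)
  pull out 2: (2/5) = -1  (since 5 mod 8 = 5)
  pull out 2: (2/5) = -1  (since 5 mod 8 = 5)
  (1/5) = 1
Product of signs = -1

-1


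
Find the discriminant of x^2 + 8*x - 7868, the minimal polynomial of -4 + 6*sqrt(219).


The element -4 + 6*sqrt(219) has minimal polynomial:
x^2 + 8*x - 7868
Discriminant = (8)^2 - 4*(-7868)
= 64 + 31472
= 31536

31536


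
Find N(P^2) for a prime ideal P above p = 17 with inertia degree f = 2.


N(P^a) = p^(a*f)
= 17^(2*2)
= 17^4
= 83521

83521


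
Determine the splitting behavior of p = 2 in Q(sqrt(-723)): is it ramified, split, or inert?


K = Q(sqrt(-723)). Since d mod 4 = 1, disc(K) = -723.
Check p | disc: -723 mod 2 = 1.
p=2 does not divide disc (d is 1 mod 4). 2 splits iff d = 1 mod 8.
d mod 8 = 5, so (d/2) = -1.
(d/p) = -1, so p is inert: (p) stays prime with e=1, f=2, g=1.
Therefore p is inert.

inert


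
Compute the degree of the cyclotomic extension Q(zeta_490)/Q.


The degree equals Euler's totient phi(490).
490 = 2 * 5 * 7^2
phi(490) = 168

168


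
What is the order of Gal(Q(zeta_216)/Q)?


|Gal(Q(zeta_216)/Q)| = phi(216)
= 72

72


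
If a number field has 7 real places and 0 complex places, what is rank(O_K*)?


By Dirichlet's unit theorem:
rank = r1 + r2 - 1
= 7 + 0 - 1
= 6

6


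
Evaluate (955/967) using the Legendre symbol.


p = 967 is prime, so compute (955/967) with the reciprocity algorithm (Jacobi-symbol steps: pull out 2s via (2/n), flip via reciprocity, reduce):
  reciprocity: (955/967) -> -(967/955)
  reduce: (12/955)
  pull out 2: (2/955) = -1  (since 955 mod 8 = 3)
  pull out 2: (2/955) = -1  (since 955 mod 8 = 3)
  reciprocity: (3/955) -> -(955/3)
  reduce: (1/3)
  (1/3) = 1
Product of signs = 1
(955/967) = 1

1


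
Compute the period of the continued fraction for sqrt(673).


Run the CF algorithm for sqrt(673).
a_0 = floor(sqrt(673)) = 25; set m_0=0, q_0=1.
Recurrence: m' = q*a - m,  q' = (d - m'^2)/q,  a' = floor((a_0 + m')/q').
  step 1: m=25, q=48, a=1
  step 2: m=23, q=3, a=16
  step 3: m=25, q=16, a=3
  step 4: m=23, q=9, a=5
  step 5: m=22, q=21, a=2
  step 6: m=20, q=13, a=3
  step 7: m=19, q=24, a=1
  step 8: m=5, q=27, a=1
  step 9: m=22, q=7, a=6
  step 10: m=20, q=39, a=1
  step 11: m=19, q=8, a=5
  step 12: m=21, q=29, a=1
  step 13: m=8, q=21, a=1
  step 14: m=13, q=24, a=1
  step 15: m=11, q=23, a=1
  step 16: m=12, q=23, a=1
  step 17: m=11, q=24, a=1
  step 18: m=13, q=21, a=1
  step 19: m=8, q=29, a=1
  step 20: m=21, q=8, a=5
  step 21: m=19, q=39, a=1
  step 22: m=20, q=7, a=6
  step 23: m=22, q=27, a=1
  step 24: m=5, q=24, a=1
  step 25: m=19, q=13, a=3
  step 26: m=20, q=21, a=2
  step 27: m=22, q=9, a=5
  step 28: m=23, q=16, a=3
  step 29: m=25, q=3, a=16
  step 30: m=23, q=48, a=1
  step 31: m=25, q=1, a=50
a_31 = 2*a_0 = 50, so the period closes here.
sqrt(673) = [25; 1, 16, 3, 5, 2, 3, 1, 1, 6, 1, 5, 1, 1, 1, 1, 1, 1, 1, 1, 5, 1, 6, 1, 1, 3, 2, 5, 3, 16, 1, 50]
Period length = 31

31


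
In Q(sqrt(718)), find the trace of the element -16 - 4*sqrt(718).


Tr(a + b*sqrt(d)) = (a + b*sqrt(d)) + (a - b*sqrt(d)) = 2a
= 2 * (-16)
= -32

-32


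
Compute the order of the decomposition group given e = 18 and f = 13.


|D_P| = e * f
= 18 * 13
= 234

234


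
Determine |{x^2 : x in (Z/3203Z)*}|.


For prime p, the number of non-zero quadratic residues is (p-1)/2.
= (3203-1)/2
= 1601

1601


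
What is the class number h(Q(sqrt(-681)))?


K = Q(sqrt(-681)). d mod 4 = 3, so D = disc(K) = 4d = -2724
h(K) equals the number of primitive reduced positive-definite forms (a, b, c) = a*x^2 + b*x*y + c*y^2 with b^2 - 4ac = D,
where reduced means |b| <= a <= c, with b >= 0 whenever |b| = a or a = c, and primitive means gcd(a, b, c) = 1.
Reduced forces 3a^2 <= |D| = 2724, so 1 <= a <= 30; b must have the parity of D, and c = (b^2 - D)/(4a) must be an integer >= a.
Enumerate a = 1..30, b in [-a, a]:
  a=1: (1, 0, 681)  [1]
  a=2: (2, 2, 341)  [1]
  a=3: (3, 0, 227)  [1]
  a=4: none
  a=5: (5, -4, 137), (5, 4, 137)  [2]
  a=6: (6, 6, 115)  [1]
  a=7..9: none
  a=10: (10, -6, 69), (10, 6, 69)  [2]
  a=11: (11, -2, 62), (11, 2, 62)  [2]
  a=12..14: none
  a=15: (15, -6, 46), (15, 6, 46)  [2]
  a=16: none
  a=17: (17, -8, 41), (17, 8, 41)  [2]
  a=18..21: none
  a=22: (22, -2, 31), (22, 2, 31)  [2]
  a=23: (23, -6, 30), (23, 6, 30)  [2]
  a=24: none
  a=25: (25, -24, 33), (25, 24, 33)  [2]
  a=26..30: none
Total reduced forms: 1 + 1 + 1 + 2 + 1 + 2 + 2 + 2 + 2 + 2 + 2 + 2 = 20
h = 20

20


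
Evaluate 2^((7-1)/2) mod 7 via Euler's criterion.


p = 7 is prime and the exponent is (p-1)/2 = 3, so by Euler's criterion 2^3 = (2/7) = +1 or -1 mod 7.
Compute by square-and-multiply:
  3 = 2 + 1 (binary 11)
  Repeated squaring mod 7: 2^1 = 2, 2^2 = 4
  2^3 = 2^2 * 2^1 = 4 * 2 mod 7
    4 * 2 = 8 = 1 mod 7
  2^3 = 1 mod 7
Result 1: 2 is a quadratic residue mod 7.
2^3 mod 7 = 1

1


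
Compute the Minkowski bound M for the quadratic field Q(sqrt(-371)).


d = -371, d mod 4 = 1, so disc(K) = d = -371; |disc(K)| = 371
Imaginary quadratic field, so n = 2, s = r2 = 1, r1 = 0
M = (n!/n^n) * (4/pi)^s * sqrt(|disc(K)|) = (2!/2^2) * (4/pi)^1 * sqrt(371)
= 0.5 * 1.273240 * 19.261360
= 12.2622

12.2622


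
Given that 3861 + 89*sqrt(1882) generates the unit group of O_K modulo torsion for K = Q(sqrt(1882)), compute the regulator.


epsilon = 3861 + 89*sqrt(1882)
= 7722.0001
R = ln(7722.0001)
= 8.9518

8.9518


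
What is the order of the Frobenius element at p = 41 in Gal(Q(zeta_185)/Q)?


The Frobenius at p in Gal(Q(zeta_n)/Q) = (Z/nZ)* is the class of p, so its order is ord_185(41), the smallest k >= 1 with 41^k = 1 mod 185.
n = 185 = 5 * 37, phi(185) = 144; the order divides phi(n).
Divisors of 144: 1, 2, 3, 4, 6, 8, 9, 12, 16, 18, 24, 36, 48, 72, 144
Repeated squaring mod 185: 41^1 = 41, 41^2 = 16, 41^4 = 71, 41^8 = 46, 41^16 = 81, 41^32 = 86, 41^64 = 181, 41^128 = 16
Test divisors in increasing order:
  k=1: 41^1 = 41 mod 185
  k=2: 41^2 = 16 mod 185
  k=3: 41^3 = 16 * 41 = 101 mod 185
  k=4: 41^4 = 71 mod 185
  k=6: 41^6 = 71 * 16 = 26 mod 185
  k=8: 41^8 = 46 mod 185
  k=9: 41^9 = 46 * 41 = 36 mod 185
  k=12: 41^12 = 46 * 71 = 121 mod 185
  k=16: 41^16 = 81 mod 185
  k=18: 41^18 = 81 * 16 = 1 mod 185  <- first divisor giving 1
Order = 18

18


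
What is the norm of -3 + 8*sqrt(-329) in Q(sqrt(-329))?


N(a + b*sqrt(d)) = a^2 - d*b^2
= (-3)^2 - (-329)*(8)^2
= 9 + 21056
= 21065

21065


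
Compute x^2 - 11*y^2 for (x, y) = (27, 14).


x^2 - d*y^2
= 27^2 - 11*14^2
= 729 - 2156
= -1427

-1427


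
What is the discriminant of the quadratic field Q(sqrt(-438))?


For K = Q(sqrt(d)) with d squarefree: disc(K) = d if d = 1 mod 4, and disc(K) = 4d if d = 2 or 3 mod 4.
Here d = -438, and d mod 4 = 2.
d = 2 mod 4, not 1 (O_K = Z[sqrt(d)]), so disc(K) = 4d = 4 * (-438) = -1752

-1752


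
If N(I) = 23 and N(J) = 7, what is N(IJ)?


N(IJ) = N(I) * N(J)
= 23 * 7
= 161

161


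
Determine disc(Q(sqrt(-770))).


For K = Q(sqrt(d)) with d squarefree: disc(K) = d if d = 1 mod 4, and disc(K) = 4d if d = 2 or 3 mod 4.
Here d = -770, and d mod 4 = 2.
d = 2 mod 4, not 1 (O_K = Z[sqrt(d)]), so disc(K) = 4d = 4 * (-770) = -3080

-3080


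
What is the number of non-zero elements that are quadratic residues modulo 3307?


For prime p, the number of non-zero quadratic residues is (p-1)/2.
= (3307-1)/2
= 1653

1653


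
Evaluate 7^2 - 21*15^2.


x^2 - d*y^2
= 7^2 - 21*15^2
= 49 - 4725
= -4676

-4676


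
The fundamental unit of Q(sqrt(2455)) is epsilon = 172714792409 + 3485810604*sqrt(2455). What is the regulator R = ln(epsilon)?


epsilon = 172714792409 + 3485810604*sqrt(2455)
= 3.4543e+11
R = ln(3.4543e+11)
= 26.5681

26.5681


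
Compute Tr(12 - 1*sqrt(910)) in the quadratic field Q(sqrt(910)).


Tr(a + b*sqrt(d)) = (a + b*sqrt(d)) + (a - b*sqrt(d)) = 2a
= 2 * (12)
= 24

24


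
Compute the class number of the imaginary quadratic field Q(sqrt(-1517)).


K = Q(sqrt(-1517)). d mod 4 = 3, so D = disc(K) = 4d = -6068
h(K) equals the number of primitive reduced positive-definite forms (a, b, c) = a*x^2 + b*x*y + c*y^2 with b^2 - 4ac = D,
where reduced means |b| <= a <= c, with b >= 0 whenever |b| = a or a = c, and primitive means gcd(a, b, c) = 1.
Reduced forces 3a^2 <= |D| = 6068, so 1 <= a <= 44; b must have the parity of D, and c = (b^2 - D)/(4a) must be an integer >= a.
Enumerate a = 1..44, b in [-a, a]:
  a=1: (1, 0, 1517)  [1]
  a=2: (2, 2, 759)  [1]
  a=3: (3, -2, 506), (3, 2, 506)  [2]
  a=4..5: none
  a=6: (6, -2, 253), (6, 2, 253)  [2]
  a=7: (7, -6, 218), (7, 6, 218)  [2]
  a=8: none
  a=9: (9, -4, 169), (9, 4, 169)  [2]
  a=10: none
  a=11: (11, -2, 138), (11, 2, 138)  [2]
  a=12: none
  a=13: (13, -4, 117), (13, 4, 117)  [2]
  a=14: (14, -6, 109), (14, 6, 109)  [2]
  a=15..16: none
  a=17: (17, -16, 93), (17, 16, 93)  [2]
  a=18: (18, -14, 87), (18, 14, 87)  [2]
  a=19..20: none
  a=21: (21, -20, 77), (21, -8, 73), (21, 8, 73), (21, 20, 77)  [4]
  a=22: (22, -2, 69), (22, 2, 69)  [2]
  a=23: (23, -2, 66), (23, 2, 66)  [2]
  a=24..25: none
  a=26: (26, -22, 63), (26, 22, 63)  [2]
  a=27: (27, -14, 58), (27, 14, 58)  [2]
  a=28: none
  a=29: (29, -14, 54), (29, 14, 54)  [2]
  a=30: none
  a=31: (31, -16, 51), (31, 16, 51)  [2]
  a=32: none
  a=33: (33, -20, 49), (33, -2, 46), (33, 2, 46), (33, 20, 49)  [4]
  a=34: (34, -18, 47), (34, 18, 47)  [2]
  a=35..36: none
  a=37: (37, 0, 41)  [1]
  a=38: none
  a=39: (39, -22, 42), (39, 4, 39), (39, 22, 42)  [3]
  a=40..41: none
  a=42: (42, -34, 43), (42, 34, 43)  [2]
  a=43..44: none
Total reduced forms: 1 + 1 + 2 + 2 + 2 + 2 + 2 + 2 + 2 + 2 + 2 + 4 + 2 + 2 + 2 + 2 + 2 + 2 + 4 + 2 + 1 + 3 + 2 = 48
h = 48

48


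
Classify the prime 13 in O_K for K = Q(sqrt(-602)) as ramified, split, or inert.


K = Q(sqrt(-602)). Since d mod 4 = 2, disc(K) = -2408.
Check p | disc: -2408 mod 13 = 10.
p does not divide disc. Compute Legendre symbol (d/p):
9^((13-1)/2) mod 13 = 1
(d/p) = 1, so p splits: (p) = P*P' with e=1, f=1, g=2.
Therefore p is split.

split


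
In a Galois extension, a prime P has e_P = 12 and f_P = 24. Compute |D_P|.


|D_P| = e * f
= 12 * 24
= 288

288


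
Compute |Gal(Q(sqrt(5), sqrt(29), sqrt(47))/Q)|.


The 3 square roots of distinct primes are multiplicatively independent over Q,
so [K:Q] = 2^3 and Gal(K/Q) is isomorphic to (Z/2Z)^3.
|Gal| = 2^3 = 8

8


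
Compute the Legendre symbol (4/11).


p = 11 is prime, so compute (4/11) with the reciprocity algorithm (Jacobi-symbol steps: pull out 2s via (2/n), flip via reciprocity, reduce):
  pull out 2: (2/11) = -1  (since 11 mod 8 = 3)
  pull out 2: (2/11) = -1  (since 11 mod 8 = 3)
  (1/11) = 1
Product of signs = 1
(4/11) = 1

1


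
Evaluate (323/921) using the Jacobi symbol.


Compute (323/921) via quadratic reciprocity:
  reciprocity: (323/921) -> +(921/323)
  reduce: (275/323)
  reciprocity: (275/323) -> -(323/275)
  reduce: (48/275)
  pull out 2: (2/275) = -1  (since 275 mod 8 = 3)
  pull out 2: (2/275) = -1  (since 275 mod 8 = 3)
  pull out 2: (2/275) = -1  (since 275 mod 8 = 3)
  pull out 2: (2/275) = -1  (since 275 mod 8 = 3)
  reciprocity: (3/275) -> -(275/3)
  reduce: (2/3)
  pull out 2: (2/3) = -1  (since 3 mod 8 = 3)
  (1/3) = 1
Product of signs = -1

-1


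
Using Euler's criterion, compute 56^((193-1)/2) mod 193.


p = 193 is prime and the exponent is (p-1)/2 = 96, so by Euler's criterion 56^96 = (56/193) = +1 or -1 mod 193.
Compute by square-and-multiply:
  96 = 64 + 32 (binary 1100000)
  Repeated squaring mod 193: 56^1 = 56, 56^2 = 48, 56^4 = 181, 56^8 = 144, 56^16 = 85, 56^32 = 84, 56^64 = 108
  56^96 = 56^64 * 56^32 = 108 * 84 mod 193
    108 * 84 = 9072 = 1 mod 193
  56^96 = 1 mod 193
Result 1: 56 is a quadratic residue mod 193.
56^96 mod 193 = 1

1


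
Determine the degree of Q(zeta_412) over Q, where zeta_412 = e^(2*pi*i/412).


The degree equals Euler's totient phi(412).
412 = 2^2 * 103
phi(412) = 204

204


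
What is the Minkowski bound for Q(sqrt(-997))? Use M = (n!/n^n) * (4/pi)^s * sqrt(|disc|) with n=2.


d = -997, d mod 4 = 3, so disc(K) = 4d = -3988; |disc(K)| = 3988
Imaginary quadratic field, so n = 2, s = r2 = 1, r1 = 0
M = (n!/n^n) * (4/pi)^s * sqrt(|disc(K)|) = (2!/2^2) * (4/pi)^1 * sqrt(3988)
= 0.5 * 1.273240 * 63.150614
= 40.2029

40.2029


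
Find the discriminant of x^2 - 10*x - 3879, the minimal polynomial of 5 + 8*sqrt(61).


The element 5 + 8*sqrt(61) has minimal polynomial:
x^2 - 10*x - 3879
Discriminant = (-10)^2 - 4*(-3879)
= 100 + 15516
= 15616

15616


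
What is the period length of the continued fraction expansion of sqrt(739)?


Run the CF algorithm for sqrt(739).
a_0 = floor(sqrt(739)) = 27; set m_0=0, q_0=1.
Recurrence: m' = q*a - m,  q' = (d - m'^2)/q,  a' = floor((a_0 + m')/q').
  step 1: m=27, q=10, a=5
  step 2: m=23, q=21, a=2
  step 3: m=19, q=18, a=2
  step 4: m=17, q=25, a=1
  step 5: m=8, q=27, a=1
  step 6: m=19, q=14, a=3
  step 7: m=23, q=15, a=3
  step 8: m=22, q=17, a=2
  step 9: m=12, q=35, a=1
  step 10: m=23, q=6, a=8
  step 11: m=25, q=19, a=2
  step 12: m=13, q=30, a=1
  step 13: m=17, q=15, a=2
  step 14: m=13, q=38, a=1
  step 15: m=25, q=3, a=17
  step 16: m=26, q=21, a=2
  step 17: m=16, q=23, a=1
  step 18: m=7, q=30, a=1
  step 19: m=23, q=7, a=7
  step 20: m=26, q=9, a=5
  step 21: m=19, q=42, a=1
  step 22: m=23, q=5, a=10
  step 23: m=27, q=2, a=27
  step 24: m=27, q=5, a=10
  step 25: m=23, q=42, a=1
  step 26: m=19, q=9, a=5
  step 27: m=26, q=7, a=7
  step 28: m=23, q=30, a=1
  step 29: m=7, q=23, a=1
  step 30: m=16, q=21, a=2
  step 31: m=26, q=3, a=17
  step 32: m=25, q=38, a=1
  step 33: m=13, q=15, a=2
  step 34: m=17, q=30, a=1
  step 35: m=13, q=19, a=2
  step 36: m=25, q=6, a=8
  step 37: m=23, q=35, a=1
  step 38: m=12, q=17, a=2
  step 39: m=22, q=15, a=3
  step 40: m=23, q=14, a=3
  step 41: m=19, q=27, a=1
  step 42: m=8, q=25, a=1
  step 43: m=17, q=18, a=2
  step 44: m=19, q=21, a=2
  step 45: m=23, q=10, a=5
  step 46: m=27, q=1, a=54
a_46 = 2*a_0 = 54, so the period closes here.
sqrt(739) = [27; 5, 2, 2, 1, 1, 3, 3, 2, 1, 8, 2, 1, 2, 1, 17, 2, 1, 1, 7, 5, 1, 10, 27, 10, 1, 5, 7, 1, 1, 2, 17, 1, 2, 1, 2, 8, 1, 2, 3, 3, 1, 1, 2, 2, 5, 54]
Period length = 46

46


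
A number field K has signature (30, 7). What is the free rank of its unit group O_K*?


By Dirichlet's unit theorem:
rank = r1 + r2 - 1
= 30 + 7 - 1
= 36

36


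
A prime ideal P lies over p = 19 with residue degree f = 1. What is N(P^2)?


N(P^a) = p^(a*f)
= 19^(2*1)
= 19^2
= 361

361


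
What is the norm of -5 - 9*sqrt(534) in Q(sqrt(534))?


N(a + b*sqrt(d)) = a^2 - d*b^2
= (-5)^2 - (534)*(-9)^2
= 25 - 43254
= -43229

-43229


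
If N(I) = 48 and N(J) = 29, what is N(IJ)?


N(IJ) = N(I) * N(J)
= 48 * 29
= 1392

1392


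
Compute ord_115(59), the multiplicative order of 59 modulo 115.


We want ord_115(59), the smallest k >= 1 with 59^k = 1 mod 115.
n = 115 = 5 * 23, phi(115) = 88; the order divides phi(n).
Divisors of 88: 1, 2, 4, 8, 11, 22, 44, 88
Repeated squaring mod 115: 59^1 = 59, 59^2 = 31, 59^4 = 41, 59^8 = 71, 59^16 = 96, 59^32 = 16, 59^64 = 26
Test divisors in increasing order:
  k=1: 59^1 = 59 mod 115
  k=2: 59^2 = 31 mod 115
  k=4: 59^4 = 41 mod 115
  k=8: 59^8 = 71 mod 115
  k=11: 59^11 = 71 * 31 * 59 = 24 mod 115
  k=22: 59^22 = 96 * 41 * 31 = 1 mod 115  <- first divisor giving 1
Order = 22

22


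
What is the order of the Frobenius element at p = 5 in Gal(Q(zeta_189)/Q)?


The Frobenius at p in Gal(Q(zeta_n)/Q) = (Z/nZ)* is the class of p, so its order is ord_189(5), the smallest k >= 1 with 5^k = 1 mod 189.
n = 189 = 3^3 * 7, phi(189) = 108; the order divides phi(n).
Divisors of 108: 1, 2, 3, 4, 6, 9, 12, 18, 27, 36, 54, 108
Repeated squaring mod 189: 5^1 = 5, 5^2 = 25, 5^4 = 58, 5^8 = 151, 5^16 = 121, 5^32 = 88, 5^64 = 184
Test divisors in increasing order:
  k=1: 5^1 = 5 mod 189
  k=2: 5^2 = 25 mod 189
  k=3: 5^3 = 25 * 5 = 125 mod 189
  k=4: 5^4 = 58 mod 189
  k=6: 5^6 = 58 * 25 = 127 mod 189
  k=9: 5^9 = 151 * 5 = 188 mod 189
  k=12: 5^12 = 151 * 58 = 64 mod 189
  k=18: 5^18 = 121 * 25 = 1 mod 189  <- first divisor giving 1
Order = 18

18


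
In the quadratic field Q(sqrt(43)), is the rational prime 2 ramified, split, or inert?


K = Q(sqrt(43)). Since d mod 4 = 3, disc(K) = 172.
Check p | disc: 172 mod 2 = 0.
p divides disc, so p ramifies: (p) = P^2 with e=2, f=1, g=1.
Therefore p is ramified.

ramified


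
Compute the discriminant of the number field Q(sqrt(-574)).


For K = Q(sqrt(d)) with d squarefree: disc(K) = d if d = 1 mod 4, and disc(K) = 4d if d = 2 or 3 mod 4.
Here d = -574, and d mod 4 = 2.
d = 2 mod 4, not 1 (O_K = Z[sqrt(d)]), so disc(K) = 4d = 4 * (-574) = -2296

-2296


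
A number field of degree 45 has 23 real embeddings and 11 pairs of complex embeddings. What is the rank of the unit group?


By Dirichlet's unit theorem:
rank = r1 + r2 - 1
= 23 + 11 - 1
= 33

33


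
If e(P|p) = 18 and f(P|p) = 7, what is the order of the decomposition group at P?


|D_P| = e * f
= 18 * 7
= 126

126


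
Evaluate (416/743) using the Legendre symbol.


p = 743 is prime, so compute (416/743) with the reciprocity algorithm (Jacobi-symbol steps: pull out 2s via (2/n), flip via reciprocity, reduce):
  pull out 2: (2/743) = +1  (since 743 mod 8 = 7)
  pull out 2: (2/743) = +1  (since 743 mod 8 = 7)
  pull out 2: (2/743) = +1  (since 743 mod 8 = 7)
  pull out 2: (2/743) = +1  (since 743 mod 8 = 7)
  pull out 2: (2/743) = +1  (since 743 mod 8 = 7)
  reciprocity: (13/743) -> +(743/13)
  reduce: (2/13)
  pull out 2: (2/13) = -1  (since 13 mod 8 = 5)
  (1/13) = 1
Product of signs = -1
(416/743) = -1

-1


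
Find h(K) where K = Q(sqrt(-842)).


K = Q(sqrt(-842)). d mod 4 = 2, so D = disc(K) = 4d = -3368
h(K) equals the number of primitive reduced positive-definite forms (a, b, c) = a*x^2 + b*x*y + c*y^2 with b^2 - 4ac = D,
where reduced means |b| <= a <= c, with b >= 0 whenever |b| = a or a = c, and primitive means gcd(a, b, c) = 1.
Reduced forces 3a^2 <= |D| = 3368, so 1 <= a <= 33; b must have the parity of D, and c = (b^2 - D)/(4a) must be an integer >= a.
Enumerate a = 1..33, b in [-a, a]:
  a=1: (1, 0, 842)  [1]
  a=2: (2, 0, 421)  [1]
  a=3: (3, -2, 281), (3, 2, 281)  [2]
  a=4..5: none
  a=6: (6, -4, 141), (6, 4, 141)  [2]
  a=7..8: none
  a=9: (9, -4, 94), (9, 4, 94)  [2]
  a=10: none
  a=11: (11, -8, 78), (11, 8, 78)  [2]
  a=12: none
  a=13: (13, -8, 66), (13, 8, 66)  [2]
  a=14..16: none
  a=17: (17, -10, 51), (17, 10, 51)  [2]
  a=18: (18, -4, 47), (18, 4, 47)  [2]
  a=19..21: none
  a=22: (22, -8, 39), (22, 8, 39)  [2]
  a=23: (23, -6, 37), (23, 6, 37)  [2]
  a=24..25: none
  a=26: (26, -8, 33), (26, 8, 33)  [2]
  a=27: (27, -14, 33), (27, 14, 33)  [2]
  a=28: none
  a=29: (29, -24, 34), (29, 24, 34)  [2]
  a=30..33: none
Total reduced forms: 1 + 1 + 2 + 2 + 2 + 2 + 2 + 2 + 2 + 2 + 2 + 2 + 2 + 2 = 26
h = 26

26


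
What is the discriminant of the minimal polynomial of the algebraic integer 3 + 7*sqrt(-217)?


The element 3 + 7*sqrt(-217) has minimal polynomial:
x^2 - 6*x + 10642
Discriminant = (-6)^2 - 4*(10642)
= 36 - 42568
= -42532

-42532


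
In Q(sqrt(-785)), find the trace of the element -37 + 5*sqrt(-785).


Tr(a + b*sqrt(d)) = (a + b*sqrt(d)) + (a - b*sqrt(d)) = 2a
= 2 * (-37)
= -74

-74


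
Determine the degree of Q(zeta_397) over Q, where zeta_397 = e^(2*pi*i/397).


The degree equals Euler's totient phi(397).
397 = 397
phi(397) = 396

396


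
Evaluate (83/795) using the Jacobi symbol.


Compute (83/795) via quadratic reciprocity:
  reciprocity: (83/795) -> -(795/83)
  reduce: (48/83)
  pull out 2: (2/83) = -1  (since 83 mod 8 = 3)
  pull out 2: (2/83) = -1  (since 83 mod 8 = 3)
  pull out 2: (2/83) = -1  (since 83 mod 8 = 3)
  pull out 2: (2/83) = -1  (since 83 mod 8 = 3)
  reciprocity: (3/83) -> -(83/3)
  reduce: (2/3)
  pull out 2: (2/3) = -1  (since 3 mod 8 = 3)
  (1/3) = 1
Product of signs = -1

-1


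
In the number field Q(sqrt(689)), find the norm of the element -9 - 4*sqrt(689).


N(a + b*sqrt(d)) = a^2 - d*b^2
= (-9)^2 - (689)*(-4)^2
= 81 - 11024
= -10943

-10943


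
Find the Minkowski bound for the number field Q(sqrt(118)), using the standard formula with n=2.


d = 118, d mod 4 = 2, so disc(K) = 4d = 472; |disc(K)| = 472
Real quadratic field, so n = 2, s = r2 = 0, r1 = 2
M = (n!/n^n) * (4/pi)^s * sqrt(|disc(K)|) = (2!/2^2) * (4/pi)^0 * sqrt(472)
= 0.5 * 1.000000 * 21.725561
= 10.8628

10.8628


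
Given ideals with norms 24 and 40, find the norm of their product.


N(IJ) = N(I) * N(J)
= 24 * 40
= 960

960


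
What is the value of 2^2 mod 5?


p = 5 is prime and the exponent is (p-1)/2 = 2, so by Euler's criterion 2^2 = (2/5) = +1 or -1 mod 5.
Compute by square-and-multiply:
  2 = 2 (binary 10)
  Repeated squaring mod 5: 2^1 = 2, 2^2 = 4
  2^2 = 4 mod 5
Result 4 = p - 1 = -1 mod 5: 2 is a quadratic non-residue mod 5. As a residue in [0, p-1] the value is 4.
2^2 mod 5 = 4

4


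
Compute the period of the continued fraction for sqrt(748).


Run the CF algorithm for sqrt(748).
a_0 = floor(sqrt(748)) = 27; set m_0=0, q_0=1.
Recurrence: m' = q*a - m,  q' = (d - m'^2)/q,  a' = floor((a_0 + m')/q').
  step 1: m=27, q=19, a=2
  step 2: m=11, q=33, a=1
  step 3: m=22, q=8, a=6
  step 4: m=26, q=9, a=5
  step 5: m=19, q=43, a=1
  step 6: m=24, q=4, a=12
  step 7: m=24, q=43, a=1
  step 8: m=19, q=9, a=5
  step 9: m=26, q=8, a=6
  step 10: m=22, q=33, a=1
  step 11: m=11, q=19, a=2
  step 12: m=27, q=1, a=54
a_12 = 2*a_0 = 54, so the period closes here.
sqrt(748) = [27; 2, 1, 6, 5, 1, 12, 1, 5, 6, 1, 2, 54]
Period length = 12

12


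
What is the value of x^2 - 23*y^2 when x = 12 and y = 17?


x^2 - d*y^2
= 12^2 - 23*17^2
= 144 - 6647
= -6503

-6503


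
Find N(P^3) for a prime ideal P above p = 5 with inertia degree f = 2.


N(P^a) = p^(a*f)
= 5^(3*2)
= 5^6
= 15625

15625


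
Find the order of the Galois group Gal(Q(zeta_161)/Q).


|Gal(Q(zeta_161)/Q)| = phi(161)
= 132

132


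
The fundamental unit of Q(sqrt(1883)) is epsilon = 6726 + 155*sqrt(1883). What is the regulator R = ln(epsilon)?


epsilon = 6726 + 155*sqrt(1883)
= 13451.9999
R = ln(13451.9999)
= 9.5069

9.5069


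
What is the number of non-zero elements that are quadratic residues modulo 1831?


For prime p, the number of non-zero quadratic residues is (p-1)/2.
= (1831-1)/2
= 915

915


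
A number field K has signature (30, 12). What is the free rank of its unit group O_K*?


By Dirichlet's unit theorem:
rank = r1 + r2 - 1
= 30 + 12 - 1
= 41

41


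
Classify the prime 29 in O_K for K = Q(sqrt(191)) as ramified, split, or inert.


K = Q(sqrt(191)). Since d mod 4 = 3, disc(K) = 764.
Check p | disc: 764 mod 29 = 10.
p does not divide disc. Compute Legendre symbol (d/p):
17^((29-1)/2) mod 29 = -1
(d/p) = -1, so p is inert: (p) stays prime with e=1, f=2, g=1.
Therefore p is inert.

inert


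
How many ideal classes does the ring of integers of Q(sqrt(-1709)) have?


K = Q(sqrt(-1709)). d mod 4 = 3, so D = disc(K) = 4d = -6836
h(K) equals the number of primitive reduced positive-definite forms (a, b, c) = a*x^2 + b*x*y + c*y^2 with b^2 - 4ac = D,
where reduced means |b| <= a <= c, with b >= 0 whenever |b| = a or a = c, and primitive means gcd(a, b, c) = 1.
Reduced forces 3a^2 <= |D| = 6836, so 1 <= a <= 47; b must have the parity of D, and c = (b^2 - D)/(4a) must be an integer >= a.
Enumerate a = 1..47, b in [-a, a]:
  a=1: (1, 0, 1709)  [1]
  a=2: (2, 2, 855)  [1]
  a=3: (3, -2, 570), (3, 2, 570)  [2]
  a=4: none
  a=5: (5, -2, 342), (5, 2, 342)  [2]
  a=6: (6, -2, 285), (6, 2, 285)  [2]
  a=7..8: none
  a=9: (9, -2, 190), (9, 2, 190)  [2]
  a=10: (10, -2, 171), (10, 2, 171)  [2]
  a=11..14: none
  a=15: (15, -8, 115), (15, -2, 114), (15, 2, 114), (15, 8, 115)  [4]
  a=16: none
  a=17: (17, -10, 102), (17, 10, 102)  [2]
  a=18: (18, -2, 95), (18, 2, 95)  [2]
  a=19: (19, -2, 90), (19, 2, 90)  [2]
  a=20..22: none
  a=23: (23, -8, 75), (23, 8, 75)  [2]
  a=24: none
  a=25: (25, -8, 69), (25, 8, 69)  [2]
  a=26: none
  a=27: (27, -20, 67), (27, 20, 67)  [2]
  a=28..29: none
  a=30: (30, -22, 61), (30, -2, 57), (30, 2, 57), (30, 22, 61)  [4]
  a=31..33: none
  a=34: (34, -10, 51), (34, 10, 51)  [2]
  a=35..36: none
  a=37: (37, -34, 54), (37, 34, 54)  [2]
  a=38: (38, -2, 45), (38, 2, 45)  [2]
  a=39..42: none
  a=43: (43, -42, 50), (43, 42, 50)  [2]
  a=44: none
  a=45: (45, -38, 46), (45, 38, 46)  [2]
  a=46..47: none
Total reduced forms: 1 + 1 + 2 + 2 + 2 + 2 + 2 + 4 + 2 + 2 + 2 + 2 + 2 + 2 + 4 + 2 + 2 + 2 + 2 + 2 = 42
h = 42

42


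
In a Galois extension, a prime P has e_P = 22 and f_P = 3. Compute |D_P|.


|D_P| = e * f
= 22 * 3
= 66

66


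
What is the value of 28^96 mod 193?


p = 193 is prime and the exponent is (p-1)/2 = 96, so by Euler's criterion 28^96 = (28/193) = +1 or -1 mod 193.
Compute by square-and-multiply:
  96 = 64 + 32 (binary 1100000)
  Repeated squaring mod 193: 28^1 = 28, 28^2 = 12, 28^4 = 144, 28^8 = 85, 28^16 = 84, 28^32 = 108, 28^64 = 84
  28^96 = 28^64 * 28^32 = 84 * 108 mod 193
    84 * 108 = 9072 = 1 mod 193
  28^96 = 1 mod 193
Result 1: 28 is a quadratic residue mod 193.
28^96 mod 193 = 1

1


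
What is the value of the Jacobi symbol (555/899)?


Compute (555/899) via quadratic reciprocity:
  reciprocity: (555/899) -> -(899/555)
  reduce: (344/555)
  pull out 2: (2/555) = -1  (since 555 mod 8 = 3)
  pull out 2: (2/555) = -1  (since 555 mod 8 = 3)
  pull out 2: (2/555) = -1  (since 555 mod 8 = 3)
  reciprocity: (43/555) -> -(555/43)
  reduce: (39/43)
  reciprocity: (39/43) -> -(43/39)
  reduce: (4/39)
  pull out 2: (2/39) = +1  (since 39 mod 8 = 7)
  pull out 2: (2/39) = +1  (since 39 mod 8 = 7)
  (1/39) = 1
Product of signs = 1

1


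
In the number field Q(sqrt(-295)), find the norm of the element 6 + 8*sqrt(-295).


N(a + b*sqrt(d)) = a^2 - d*b^2
= (6)^2 - (-295)*(8)^2
= 36 + 18880
= 18916

18916


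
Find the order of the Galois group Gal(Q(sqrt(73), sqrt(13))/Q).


The 2 square roots of distinct primes are multiplicatively independent over Q,
so [K:Q] = 2^2 and Gal(K/Q) is isomorphic to (Z/2Z)^2.
|Gal| = 2^2 = 4

4


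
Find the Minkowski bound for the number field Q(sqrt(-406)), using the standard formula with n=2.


d = -406, d mod 4 = 2, so disc(K) = 4d = -1624; |disc(K)| = 1624
Imaginary quadratic field, so n = 2, s = r2 = 1, r1 = 0
M = (n!/n^n) * (4/pi)^s * sqrt(|disc(K)|) = (2!/2^2) * (4/pi)^1 * sqrt(1624)
= 0.5 * 1.273240 * 40.298883
= 25.6551

25.6551


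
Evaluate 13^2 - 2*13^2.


x^2 - d*y^2
= 13^2 - 2*13^2
= 169 - 338
= -169

-169


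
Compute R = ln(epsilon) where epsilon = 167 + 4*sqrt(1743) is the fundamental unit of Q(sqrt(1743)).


epsilon = 167 + 4*sqrt(1743)
= 333.9970
R = ln(333.9970)
= 5.8111

5.8111


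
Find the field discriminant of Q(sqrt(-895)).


For K = Q(sqrt(d)) with d squarefree: disc(K) = d if d = 1 mod 4, and disc(K) = 4d if d = 2 or 3 mod 4.
Here d = -895, and d mod 4 = 1.
d = 1 mod 4 (O_K = Z[(1+sqrt(d))/2]), so disc(K) = d = -895

-895


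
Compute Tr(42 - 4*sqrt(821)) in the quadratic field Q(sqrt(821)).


Tr(a + b*sqrt(d)) = (a + b*sqrt(d)) + (a - b*sqrt(d)) = 2a
= 2 * (42)
= 84

84


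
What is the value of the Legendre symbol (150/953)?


p = 953 is prime, so compute (150/953) with the reciprocity algorithm (Jacobi-symbol steps: pull out 2s via (2/n), flip via reciprocity, reduce):
  pull out 2: (2/953) = +1  (since 953 mod 8 = 1)
  reciprocity: (75/953) -> +(953/75)
  reduce: (53/75)
  reciprocity: (53/75) -> +(75/53)
  reduce: (22/53)
  pull out 2: (2/53) = -1  (since 53 mod 8 = 5)
  reciprocity: (11/53) -> +(53/11)
  reduce: (9/11)
  reciprocity: (9/11) -> +(11/9)
  reduce: (2/9)
  pull out 2: (2/9) = +1  (since 9 mod 8 = 1)
  (1/9) = 1
Product of signs = -1
(150/953) = -1

-1


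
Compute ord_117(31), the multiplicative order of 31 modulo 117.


We want ord_117(31), the smallest k >= 1 with 31^k = 1 mod 117.
n = 117 = 3^2 * 13, phi(117) = 72; the order divides phi(n).
Divisors of 72: 1, 2, 3, 4, 6, 8, 9, 12, 18, 24, 36, 72
Repeated squaring mod 117: 31^1 = 31, 31^2 = 25, 31^4 = 40, 31^8 = 79, 31^16 = 40, 31^32 = 79, 31^64 = 40
Test divisors in increasing order:
  k=1: 31^1 = 31 mod 117
  k=2: 31^2 = 25 mod 117
  k=3: 31^3 = 25 * 31 = 73 mod 117
  k=4: 31^4 = 40 mod 117
  k=6: 31^6 = 40 * 25 = 64 mod 117
  k=8: 31^8 = 79 mod 117
  k=9: 31^9 = 79 * 31 = 109 mod 117
  k=12: 31^12 = 79 * 40 = 1 mod 117  <- first divisor giving 1
Order = 12

12


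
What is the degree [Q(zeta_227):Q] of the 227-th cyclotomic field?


The degree equals Euler's totient phi(227).
227 = 227
phi(227) = 226

226


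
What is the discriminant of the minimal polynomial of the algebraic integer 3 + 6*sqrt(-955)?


The element 3 + 6*sqrt(-955) has minimal polynomial:
x^2 - 6*x + 34389
Discriminant = (-6)^2 - 4*(34389)
= 36 - 137556
= -137520

-137520


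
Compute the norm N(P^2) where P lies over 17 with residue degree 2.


N(P^a) = p^(a*f)
= 17^(2*2)
= 17^4
= 83521

83521


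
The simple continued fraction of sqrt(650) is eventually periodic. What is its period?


Run the CF algorithm for sqrt(650).
a_0 = floor(sqrt(650)) = 25; set m_0=0, q_0=1.
Recurrence: m' = q*a - m,  q' = (d - m'^2)/q,  a' = floor((a_0 + m')/q').
  step 1: m=25, q=25, a=2
  step 2: m=25, q=1, a=50
a_2 = 2*a_0 = 50, so the period closes here.
sqrt(650) = [25; 2, 50]
Period length = 2

2
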